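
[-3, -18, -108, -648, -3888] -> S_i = -3*6^i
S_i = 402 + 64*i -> [402, 466, 530, 594, 658]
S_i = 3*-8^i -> [3, -24, 192, -1536, 12288]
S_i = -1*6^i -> [-1, -6, -36, -216, -1296]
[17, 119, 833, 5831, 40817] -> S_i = 17*7^i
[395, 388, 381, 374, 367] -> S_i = 395 + -7*i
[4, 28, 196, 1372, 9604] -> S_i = 4*7^i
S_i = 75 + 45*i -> [75, 120, 165, 210, 255]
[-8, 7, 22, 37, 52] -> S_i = -8 + 15*i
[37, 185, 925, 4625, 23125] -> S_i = 37*5^i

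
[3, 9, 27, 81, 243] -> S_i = 3*3^i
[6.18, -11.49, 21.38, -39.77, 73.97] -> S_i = 6.18*(-1.86)^i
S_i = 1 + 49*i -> [1, 50, 99, 148, 197]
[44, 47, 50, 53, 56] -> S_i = 44 + 3*i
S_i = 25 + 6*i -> [25, 31, 37, 43, 49]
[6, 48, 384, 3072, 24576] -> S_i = 6*8^i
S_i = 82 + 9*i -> [82, 91, 100, 109, 118]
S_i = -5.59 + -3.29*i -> [-5.59, -8.88, -12.17, -15.46, -18.75]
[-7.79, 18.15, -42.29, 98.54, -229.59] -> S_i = -7.79*(-2.33)^i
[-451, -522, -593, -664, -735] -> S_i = -451 + -71*i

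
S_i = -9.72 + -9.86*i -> [-9.72, -19.58, -29.44, -39.3, -49.16]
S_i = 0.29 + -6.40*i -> [0.29, -6.11, -12.51, -18.91, -25.31]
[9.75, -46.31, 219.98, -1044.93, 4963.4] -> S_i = 9.75*(-4.75)^i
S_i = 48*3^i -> [48, 144, 432, 1296, 3888]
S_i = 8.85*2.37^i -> [8.85, 20.97, 49.71, 117.81, 279.21]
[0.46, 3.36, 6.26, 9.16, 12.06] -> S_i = 0.46 + 2.90*i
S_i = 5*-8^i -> [5, -40, 320, -2560, 20480]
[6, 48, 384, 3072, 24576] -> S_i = 6*8^i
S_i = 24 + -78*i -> [24, -54, -132, -210, -288]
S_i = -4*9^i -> [-4, -36, -324, -2916, -26244]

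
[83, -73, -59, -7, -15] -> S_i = Random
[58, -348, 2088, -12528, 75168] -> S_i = 58*-6^i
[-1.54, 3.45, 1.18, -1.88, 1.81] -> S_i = Random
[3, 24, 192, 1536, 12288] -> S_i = 3*8^i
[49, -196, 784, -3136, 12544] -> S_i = 49*-4^i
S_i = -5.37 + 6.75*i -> [-5.37, 1.38, 8.13, 14.88, 21.63]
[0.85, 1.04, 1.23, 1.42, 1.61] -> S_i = 0.85 + 0.19*i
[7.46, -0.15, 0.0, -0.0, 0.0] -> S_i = 7.46*(-0.02)^i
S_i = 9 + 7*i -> [9, 16, 23, 30, 37]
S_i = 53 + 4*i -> [53, 57, 61, 65, 69]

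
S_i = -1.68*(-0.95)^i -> [-1.68, 1.6, -1.52, 1.44, -1.37]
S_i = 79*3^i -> [79, 237, 711, 2133, 6399]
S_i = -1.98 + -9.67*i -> [-1.98, -11.65, -21.32, -30.99, -40.66]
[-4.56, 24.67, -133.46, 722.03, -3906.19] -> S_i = -4.56*(-5.41)^i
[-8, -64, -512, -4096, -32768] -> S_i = -8*8^i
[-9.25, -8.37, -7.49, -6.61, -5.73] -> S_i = -9.25 + 0.88*i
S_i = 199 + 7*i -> [199, 206, 213, 220, 227]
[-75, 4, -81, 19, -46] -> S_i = Random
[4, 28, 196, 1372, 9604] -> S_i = 4*7^i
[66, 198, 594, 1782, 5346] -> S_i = 66*3^i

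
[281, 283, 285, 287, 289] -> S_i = 281 + 2*i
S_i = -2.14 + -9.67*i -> [-2.14, -11.81, -21.48, -31.15, -40.82]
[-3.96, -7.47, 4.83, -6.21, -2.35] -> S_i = Random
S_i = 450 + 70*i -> [450, 520, 590, 660, 730]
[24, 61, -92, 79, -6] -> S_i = Random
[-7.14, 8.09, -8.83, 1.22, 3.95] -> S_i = Random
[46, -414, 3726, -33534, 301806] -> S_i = 46*-9^i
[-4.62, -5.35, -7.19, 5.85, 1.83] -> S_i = Random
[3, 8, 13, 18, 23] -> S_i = 3 + 5*i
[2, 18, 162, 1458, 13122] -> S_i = 2*9^i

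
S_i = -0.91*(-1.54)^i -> [-0.91, 1.4, -2.16, 3.32, -5.12]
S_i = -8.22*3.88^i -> [-8.22, -31.89, -123.75, -480.14, -1862.94]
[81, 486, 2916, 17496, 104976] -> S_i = 81*6^i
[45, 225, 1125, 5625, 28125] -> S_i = 45*5^i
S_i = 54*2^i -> [54, 108, 216, 432, 864]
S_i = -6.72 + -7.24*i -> [-6.72, -13.96, -21.2, -28.44, -35.68]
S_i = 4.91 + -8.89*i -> [4.91, -3.98, -12.87, -21.76, -30.65]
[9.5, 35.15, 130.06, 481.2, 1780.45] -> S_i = 9.50*3.70^i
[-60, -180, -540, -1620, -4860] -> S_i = -60*3^i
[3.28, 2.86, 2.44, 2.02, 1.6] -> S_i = 3.28 + -0.42*i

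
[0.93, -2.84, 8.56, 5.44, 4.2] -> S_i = Random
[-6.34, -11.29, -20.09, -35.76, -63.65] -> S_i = -6.34*1.78^i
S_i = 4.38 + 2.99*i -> [4.38, 7.37, 10.36, 13.35, 16.34]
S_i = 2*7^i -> [2, 14, 98, 686, 4802]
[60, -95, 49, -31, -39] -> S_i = Random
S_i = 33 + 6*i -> [33, 39, 45, 51, 57]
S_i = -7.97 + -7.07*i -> [-7.97, -15.04, -22.11, -29.18, -36.25]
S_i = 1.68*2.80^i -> [1.68, 4.7, 13.17, 36.88, 103.26]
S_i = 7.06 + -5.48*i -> [7.06, 1.58, -3.9, -9.38, -14.86]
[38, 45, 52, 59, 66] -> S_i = 38 + 7*i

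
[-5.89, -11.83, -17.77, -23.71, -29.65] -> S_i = -5.89 + -5.94*i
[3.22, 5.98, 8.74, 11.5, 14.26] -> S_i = 3.22 + 2.76*i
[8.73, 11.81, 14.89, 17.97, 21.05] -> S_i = 8.73 + 3.08*i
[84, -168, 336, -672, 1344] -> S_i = 84*-2^i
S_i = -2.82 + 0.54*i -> [-2.82, -2.28, -1.74, -1.2, -0.66]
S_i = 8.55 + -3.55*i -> [8.55, 5.0, 1.45, -2.1, -5.65]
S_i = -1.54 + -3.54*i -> [-1.54, -5.08, -8.62, -12.16, -15.7]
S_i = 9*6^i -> [9, 54, 324, 1944, 11664]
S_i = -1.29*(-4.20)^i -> [-1.29, 5.42, -22.76, 95.57, -401.41]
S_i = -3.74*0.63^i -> [-3.74, -2.36, -1.48, -0.94, -0.59]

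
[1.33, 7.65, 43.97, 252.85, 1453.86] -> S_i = 1.33*5.75^i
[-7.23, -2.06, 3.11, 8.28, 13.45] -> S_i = -7.23 + 5.17*i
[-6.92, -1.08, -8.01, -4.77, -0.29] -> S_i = Random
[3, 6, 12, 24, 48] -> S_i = 3*2^i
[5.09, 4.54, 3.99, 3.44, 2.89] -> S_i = 5.09 + -0.55*i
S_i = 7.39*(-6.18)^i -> [7.39, -45.67, 282.24, -1744.25, 10779.49]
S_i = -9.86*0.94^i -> [-9.86, -9.27, -8.71, -8.19, -7.7]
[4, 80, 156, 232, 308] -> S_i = 4 + 76*i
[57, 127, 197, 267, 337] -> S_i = 57 + 70*i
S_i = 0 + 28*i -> [0, 28, 56, 84, 112]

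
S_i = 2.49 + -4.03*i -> [2.49, -1.54, -5.57, -9.6, -13.63]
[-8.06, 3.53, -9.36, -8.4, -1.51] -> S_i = Random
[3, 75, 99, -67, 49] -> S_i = Random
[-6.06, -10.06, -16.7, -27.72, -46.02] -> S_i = -6.06*1.66^i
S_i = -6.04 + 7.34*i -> [-6.04, 1.3, 8.64, 15.98, 23.32]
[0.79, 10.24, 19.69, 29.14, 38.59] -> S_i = 0.79 + 9.45*i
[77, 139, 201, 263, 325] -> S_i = 77 + 62*i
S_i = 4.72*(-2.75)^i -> [4.72, -12.98, 35.7, -98.16, 269.94]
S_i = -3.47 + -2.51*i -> [-3.47, -5.98, -8.49, -11.0, -13.51]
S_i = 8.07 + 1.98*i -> [8.07, 10.05, 12.03, 14.01, 15.99]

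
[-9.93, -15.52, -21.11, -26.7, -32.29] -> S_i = -9.93 + -5.59*i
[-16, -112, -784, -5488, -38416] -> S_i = -16*7^i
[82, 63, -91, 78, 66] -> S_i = Random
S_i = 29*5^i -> [29, 145, 725, 3625, 18125]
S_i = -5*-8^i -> [-5, 40, -320, 2560, -20480]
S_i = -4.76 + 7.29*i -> [-4.76, 2.53, 9.82, 17.11, 24.4]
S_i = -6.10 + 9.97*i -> [-6.1, 3.87, 13.84, 23.81, 33.78]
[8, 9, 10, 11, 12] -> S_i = 8 + 1*i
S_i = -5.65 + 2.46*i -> [-5.65, -3.19, -0.73, 1.73, 4.19]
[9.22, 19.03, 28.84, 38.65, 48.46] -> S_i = 9.22 + 9.81*i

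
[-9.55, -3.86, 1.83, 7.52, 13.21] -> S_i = -9.55 + 5.69*i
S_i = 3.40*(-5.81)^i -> [3.4, -19.75, 114.77, -666.82, 3874.21]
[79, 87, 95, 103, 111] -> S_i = 79 + 8*i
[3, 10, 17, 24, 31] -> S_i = 3 + 7*i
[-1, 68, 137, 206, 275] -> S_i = -1 + 69*i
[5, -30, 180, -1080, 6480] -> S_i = 5*-6^i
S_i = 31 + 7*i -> [31, 38, 45, 52, 59]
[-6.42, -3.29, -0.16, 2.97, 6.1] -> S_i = -6.42 + 3.13*i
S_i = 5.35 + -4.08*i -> [5.35, 1.27, -2.81, -6.89, -10.97]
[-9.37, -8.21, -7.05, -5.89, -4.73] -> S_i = -9.37 + 1.16*i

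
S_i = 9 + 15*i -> [9, 24, 39, 54, 69]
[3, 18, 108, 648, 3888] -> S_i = 3*6^i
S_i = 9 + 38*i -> [9, 47, 85, 123, 161]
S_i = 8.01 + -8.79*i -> [8.01, -0.78, -9.57, -18.36, -27.15]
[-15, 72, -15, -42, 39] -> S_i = Random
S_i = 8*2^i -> [8, 16, 32, 64, 128]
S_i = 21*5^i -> [21, 105, 525, 2625, 13125]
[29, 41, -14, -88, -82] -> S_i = Random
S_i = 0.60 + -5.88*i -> [0.6, -5.28, -11.16, -17.04, -22.92]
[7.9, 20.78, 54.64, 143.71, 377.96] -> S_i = 7.90*2.63^i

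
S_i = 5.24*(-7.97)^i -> [5.24, -41.76, 332.85, -2652.81, 21142.9]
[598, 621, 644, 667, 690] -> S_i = 598 + 23*i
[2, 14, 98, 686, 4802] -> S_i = 2*7^i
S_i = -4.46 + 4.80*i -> [-4.46, 0.34, 5.14, 9.94, 14.74]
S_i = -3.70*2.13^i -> [-3.7, -7.88, -16.79, -35.76, -76.16]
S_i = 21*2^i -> [21, 42, 84, 168, 336]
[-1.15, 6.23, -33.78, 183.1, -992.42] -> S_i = -1.15*(-5.42)^i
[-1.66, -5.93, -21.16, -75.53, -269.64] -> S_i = -1.66*3.57^i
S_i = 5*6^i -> [5, 30, 180, 1080, 6480]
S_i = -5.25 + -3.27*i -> [-5.25, -8.52, -11.79, -15.06, -18.33]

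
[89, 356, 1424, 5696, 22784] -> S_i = 89*4^i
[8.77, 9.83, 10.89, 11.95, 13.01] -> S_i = 8.77 + 1.06*i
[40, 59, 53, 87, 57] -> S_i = Random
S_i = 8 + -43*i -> [8, -35, -78, -121, -164]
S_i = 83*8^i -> [83, 664, 5312, 42496, 339968]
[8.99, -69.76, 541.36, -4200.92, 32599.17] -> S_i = 8.99*(-7.76)^i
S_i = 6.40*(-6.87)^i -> [6.4, -43.97, 302.06, -2075.15, 14256.3]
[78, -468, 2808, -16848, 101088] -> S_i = 78*-6^i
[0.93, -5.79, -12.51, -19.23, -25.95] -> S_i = 0.93 + -6.72*i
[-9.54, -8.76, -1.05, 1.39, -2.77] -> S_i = Random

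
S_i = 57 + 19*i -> [57, 76, 95, 114, 133]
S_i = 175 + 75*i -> [175, 250, 325, 400, 475]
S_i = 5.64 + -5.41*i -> [5.64, 0.23, -5.18, -10.59, -16.0]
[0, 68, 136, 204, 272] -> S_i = 0 + 68*i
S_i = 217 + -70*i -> [217, 147, 77, 7, -63]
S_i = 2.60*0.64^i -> [2.6, 1.66, 1.06, 0.68, 0.44]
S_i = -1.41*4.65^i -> [-1.41, -6.56, -30.49, -141.77, -659.22]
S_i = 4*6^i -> [4, 24, 144, 864, 5184]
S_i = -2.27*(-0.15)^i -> [-2.27, 0.34, -0.05, 0.01, -0.0]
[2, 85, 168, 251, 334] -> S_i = 2 + 83*i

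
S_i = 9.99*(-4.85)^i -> [9.99, -48.45, 234.99, -1139.7, 5527.55]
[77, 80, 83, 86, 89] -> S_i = 77 + 3*i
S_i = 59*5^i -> [59, 295, 1475, 7375, 36875]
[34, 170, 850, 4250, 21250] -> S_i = 34*5^i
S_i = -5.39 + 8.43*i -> [-5.39, 3.04, 11.47, 19.9, 28.33]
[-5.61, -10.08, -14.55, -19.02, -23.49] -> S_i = -5.61 + -4.47*i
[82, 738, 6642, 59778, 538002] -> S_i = 82*9^i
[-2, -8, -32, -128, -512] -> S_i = -2*4^i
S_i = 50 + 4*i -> [50, 54, 58, 62, 66]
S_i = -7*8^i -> [-7, -56, -448, -3584, -28672]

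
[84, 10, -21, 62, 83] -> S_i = Random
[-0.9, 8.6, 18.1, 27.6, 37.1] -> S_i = -0.90 + 9.50*i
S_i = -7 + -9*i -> [-7, -16, -25, -34, -43]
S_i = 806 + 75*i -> [806, 881, 956, 1031, 1106]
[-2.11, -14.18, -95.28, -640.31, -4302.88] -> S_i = -2.11*6.72^i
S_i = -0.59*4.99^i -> [-0.59, -2.94, -14.69, -73.31, -365.81]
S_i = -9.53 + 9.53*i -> [-9.53, 0.0, 9.53, 19.06, 28.59]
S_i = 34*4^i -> [34, 136, 544, 2176, 8704]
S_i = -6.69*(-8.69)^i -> [-6.69, 58.14, -505.2, 4390.21, -38150.94]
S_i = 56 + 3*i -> [56, 59, 62, 65, 68]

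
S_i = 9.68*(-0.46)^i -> [9.68, -4.45, 2.05, -0.94, 0.43]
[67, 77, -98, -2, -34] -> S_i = Random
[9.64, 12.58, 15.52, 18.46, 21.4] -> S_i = 9.64 + 2.94*i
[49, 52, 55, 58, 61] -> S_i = 49 + 3*i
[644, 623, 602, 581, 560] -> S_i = 644 + -21*i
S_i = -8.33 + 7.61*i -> [-8.33, -0.72, 6.89, 14.5, 22.11]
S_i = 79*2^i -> [79, 158, 316, 632, 1264]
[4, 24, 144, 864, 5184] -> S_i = 4*6^i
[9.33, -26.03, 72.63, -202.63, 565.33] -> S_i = 9.33*(-2.79)^i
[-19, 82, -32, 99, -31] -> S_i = Random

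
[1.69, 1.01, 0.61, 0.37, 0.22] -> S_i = 1.69*0.60^i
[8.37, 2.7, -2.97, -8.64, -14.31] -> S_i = 8.37 + -5.67*i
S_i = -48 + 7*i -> [-48, -41, -34, -27, -20]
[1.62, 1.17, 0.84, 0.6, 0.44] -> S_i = 1.62*0.72^i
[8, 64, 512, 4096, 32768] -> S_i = 8*8^i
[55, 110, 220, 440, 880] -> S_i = 55*2^i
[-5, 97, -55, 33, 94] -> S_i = Random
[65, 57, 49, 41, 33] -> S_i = 65 + -8*i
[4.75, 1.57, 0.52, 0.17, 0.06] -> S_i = 4.75*0.33^i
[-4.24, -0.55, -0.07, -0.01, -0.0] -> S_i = -4.24*0.13^i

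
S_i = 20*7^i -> [20, 140, 980, 6860, 48020]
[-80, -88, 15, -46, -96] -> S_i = Random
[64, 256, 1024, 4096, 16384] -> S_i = 64*4^i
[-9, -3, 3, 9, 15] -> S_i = -9 + 6*i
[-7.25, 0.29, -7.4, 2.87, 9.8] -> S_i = Random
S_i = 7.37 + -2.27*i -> [7.37, 5.1, 2.83, 0.56, -1.71]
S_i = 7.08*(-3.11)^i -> [7.08, -22.02, 68.48, -212.97, 662.33]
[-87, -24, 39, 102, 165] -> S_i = -87 + 63*i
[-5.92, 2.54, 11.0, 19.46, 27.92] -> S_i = -5.92 + 8.46*i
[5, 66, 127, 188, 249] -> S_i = 5 + 61*i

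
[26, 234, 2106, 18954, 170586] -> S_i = 26*9^i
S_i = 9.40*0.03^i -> [9.4, 0.28, 0.01, 0.0, 0.0]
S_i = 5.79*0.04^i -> [5.79, 0.23, 0.01, 0.0, 0.0]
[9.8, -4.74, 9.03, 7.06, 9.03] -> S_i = Random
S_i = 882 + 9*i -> [882, 891, 900, 909, 918]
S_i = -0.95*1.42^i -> [-0.95, -1.35, -1.92, -2.72, -3.86]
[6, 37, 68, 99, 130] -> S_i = 6 + 31*i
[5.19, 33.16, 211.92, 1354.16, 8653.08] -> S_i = 5.19*6.39^i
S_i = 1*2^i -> [1, 2, 4, 8, 16]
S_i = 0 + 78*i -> [0, 78, 156, 234, 312]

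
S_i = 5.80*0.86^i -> [5.8, 4.99, 4.29, 3.69, 3.17]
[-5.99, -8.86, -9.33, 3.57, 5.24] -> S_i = Random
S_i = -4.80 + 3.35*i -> [-4.8, -1.45, 1.9, 5.25, 8.6]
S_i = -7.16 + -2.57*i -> [-7.16, -9.73, -12.3, -14.87, -17.44]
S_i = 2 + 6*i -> [2, 8, 14, 20, 26]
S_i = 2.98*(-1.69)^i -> [2.98, -5.04, 8.51, -14.38, 24.31]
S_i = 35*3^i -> [35, 105, 315, 945, 2835]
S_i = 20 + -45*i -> [20, -25, -70, -115, -160]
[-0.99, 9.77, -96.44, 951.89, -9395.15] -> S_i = -0.99*(-9.87)^i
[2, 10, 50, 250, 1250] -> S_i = 2*5^i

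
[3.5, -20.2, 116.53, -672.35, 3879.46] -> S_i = 3.50*(-5.77)^i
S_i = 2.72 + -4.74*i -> [2.72, -2.02, -6.76, -11.5, -16.24]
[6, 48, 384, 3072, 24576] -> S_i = 6*8^i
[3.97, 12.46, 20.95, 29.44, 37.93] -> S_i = 3.97 + 8.49*i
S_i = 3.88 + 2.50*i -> [3.88, 6.38, 8.88, 11.38, 13.88]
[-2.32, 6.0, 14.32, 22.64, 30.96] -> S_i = -2.32 + 8.32*i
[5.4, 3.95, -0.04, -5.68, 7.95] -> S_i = Random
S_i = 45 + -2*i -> [45, 43, 41, 39, 37]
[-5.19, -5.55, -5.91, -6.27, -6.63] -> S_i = -5.19 + -0.36*i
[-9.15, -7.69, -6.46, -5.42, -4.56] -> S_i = -9.15*0.84^i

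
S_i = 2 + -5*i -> [2, -3, -8, -13, -18]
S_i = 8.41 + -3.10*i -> [8.41, 5.31, 2.21, -0.89, -3.99]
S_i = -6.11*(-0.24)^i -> [-6.11, 1.47, -0.35, 0.08, -0.02]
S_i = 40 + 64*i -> [40, 104, 168, 232, 296]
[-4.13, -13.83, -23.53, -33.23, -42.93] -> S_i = -4.13 + -9.70*i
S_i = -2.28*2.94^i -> [-2.28, -6.7, -19.71, -57.94, -170.34]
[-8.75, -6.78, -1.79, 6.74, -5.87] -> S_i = Random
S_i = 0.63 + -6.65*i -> [0.63, -6.02, -12.67, -19.32, -25.97]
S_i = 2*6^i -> [2, 12, 72, 432, 2592]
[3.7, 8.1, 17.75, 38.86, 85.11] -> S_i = 3.70*2.19^i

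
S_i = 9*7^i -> [9, 63, 441, 3087, 21609]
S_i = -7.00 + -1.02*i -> [-7.0, -8.02, -9.04, -10.06, -11.08]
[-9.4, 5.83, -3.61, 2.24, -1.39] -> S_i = -9.40*(-0.62)^i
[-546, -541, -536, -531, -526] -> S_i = -546 + 5*i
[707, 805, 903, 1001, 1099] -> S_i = 707 + 98*i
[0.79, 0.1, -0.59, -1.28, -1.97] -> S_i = 0.79 + -0.69*i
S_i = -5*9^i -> [-5, -45, -405, -3645, -32805]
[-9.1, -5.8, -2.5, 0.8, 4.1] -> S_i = -9.10 + 3.30*i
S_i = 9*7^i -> [9, 63, 441, 3087, 21609]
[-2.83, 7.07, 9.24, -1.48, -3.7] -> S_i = Random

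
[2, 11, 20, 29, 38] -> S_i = 2 + 9*i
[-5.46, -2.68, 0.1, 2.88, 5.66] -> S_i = -5.46 + 2.78*i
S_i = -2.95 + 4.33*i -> [-2.95, 1.38, 5.71, 10.04, 14.37]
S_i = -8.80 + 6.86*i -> [-8.8, -1.94, 4.92, 11.78, 18.64]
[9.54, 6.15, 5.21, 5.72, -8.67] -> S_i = Random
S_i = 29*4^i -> [29, 116, 464, 1856, 7424]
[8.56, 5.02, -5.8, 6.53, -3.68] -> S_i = Random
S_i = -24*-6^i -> [-24, 144, -864, 5184, -31104]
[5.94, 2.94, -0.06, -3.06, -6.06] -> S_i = 5.94 + -3.00*i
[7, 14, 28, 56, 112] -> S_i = 7*2^i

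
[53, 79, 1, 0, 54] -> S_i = Random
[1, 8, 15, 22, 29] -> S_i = 1 + 7*i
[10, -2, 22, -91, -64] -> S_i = Random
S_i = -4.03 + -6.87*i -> [-4.03, -10.9, -17.77, -24.64, -31.51]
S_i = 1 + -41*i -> [1, -40, -81, -122, -163]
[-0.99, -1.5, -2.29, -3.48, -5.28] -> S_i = -0.99*1.52^i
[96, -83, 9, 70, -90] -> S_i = Random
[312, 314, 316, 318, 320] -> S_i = 312 + 2*i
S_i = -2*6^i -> [-2, -12, -72, -432, -2592]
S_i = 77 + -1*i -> [77, 76, 75, 74, 73]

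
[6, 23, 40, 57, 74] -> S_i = 6 + 17*i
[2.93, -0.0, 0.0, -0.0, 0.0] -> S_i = 2.93*-0.00^i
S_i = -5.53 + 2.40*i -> [-5.53, -3.13, -0.73, 1.67, 4.07]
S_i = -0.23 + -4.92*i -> [-0.23, -5.15, -10.07, -14.99, -19.91]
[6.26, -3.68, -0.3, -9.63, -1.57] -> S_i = Random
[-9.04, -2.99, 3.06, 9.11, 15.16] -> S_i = -9.04 + 6.05*i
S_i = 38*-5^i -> [38, -190, 950, -4750, 23750]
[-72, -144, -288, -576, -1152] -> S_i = -72*2^i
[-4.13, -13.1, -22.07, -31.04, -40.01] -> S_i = -4.13 + -8.97*i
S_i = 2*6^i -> [2, 12, 72, 432, 2592]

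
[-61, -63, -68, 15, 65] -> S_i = Random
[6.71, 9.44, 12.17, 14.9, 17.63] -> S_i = 6.71 + 2.73*i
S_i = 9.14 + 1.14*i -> [9.14, 10.28, 11.42, 12.56, 13.7]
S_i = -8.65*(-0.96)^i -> [-8.65, 8.3, -7.97, 7.65, -7.35]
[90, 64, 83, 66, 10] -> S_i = Random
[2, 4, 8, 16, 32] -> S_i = 2*2^i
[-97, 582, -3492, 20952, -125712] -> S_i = -97*-6^i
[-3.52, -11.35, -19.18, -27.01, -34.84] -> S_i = -3.52 + -7.83*i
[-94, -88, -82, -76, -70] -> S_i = -94 + 6*i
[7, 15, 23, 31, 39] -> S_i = 7 + 8*i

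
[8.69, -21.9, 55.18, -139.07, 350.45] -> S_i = 8.69*(-2.52)^i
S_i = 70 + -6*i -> [70, 64, 58, 52, 46]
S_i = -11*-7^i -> [-11, 77, -539, 3773, -26411]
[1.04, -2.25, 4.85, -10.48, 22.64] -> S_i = 1.04*(-2.16)^i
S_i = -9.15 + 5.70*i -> [-9.15, -3.45, 2.25, 7.95, 13.65]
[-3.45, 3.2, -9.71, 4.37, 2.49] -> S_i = Random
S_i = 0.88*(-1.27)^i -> [0.88, -1.12, 1.42, -1.8, 2.29]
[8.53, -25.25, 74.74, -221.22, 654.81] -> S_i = 8.53*(-2.96)^i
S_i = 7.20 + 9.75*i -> [7.2, 16.95, 26.7, 36.45, 46.2]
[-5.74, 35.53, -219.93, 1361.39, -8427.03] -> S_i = -5.74*(-6.19)^i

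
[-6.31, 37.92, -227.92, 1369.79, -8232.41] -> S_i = -6.31*(-6.01)^i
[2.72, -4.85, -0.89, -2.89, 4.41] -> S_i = Random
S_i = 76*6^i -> [76, 456, 2736, 16416, 98496]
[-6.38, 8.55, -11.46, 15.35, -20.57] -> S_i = -6.38*(-1.34)^i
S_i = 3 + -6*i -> [3, -3, -9, -15, -21]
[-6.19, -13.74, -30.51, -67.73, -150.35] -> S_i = -6.19*2.22^i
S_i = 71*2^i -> [71, 142, 284, 568, 1136]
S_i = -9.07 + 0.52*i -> [-9.07, -8.55, -8.03, -7.51, -6.99]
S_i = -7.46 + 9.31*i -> [-7.46, 1.85, 11.16, 20.47, 29.78]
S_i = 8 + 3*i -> [8, 11, 14, 17, 20]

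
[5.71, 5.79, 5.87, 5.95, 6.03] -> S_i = 5.71 + 0.08*i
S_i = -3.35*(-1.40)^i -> [-3.35, 4.69, -6.57, 9.19, -12.87]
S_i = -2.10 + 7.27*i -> [-2.1, 5.17, 12.44, 19.71, 26.98]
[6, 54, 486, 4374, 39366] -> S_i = 6*9^i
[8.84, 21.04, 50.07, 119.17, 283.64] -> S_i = 8.84*2.38^i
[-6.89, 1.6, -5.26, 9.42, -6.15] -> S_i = Random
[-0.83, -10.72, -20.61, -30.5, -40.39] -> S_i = -0.83 + -9.89*i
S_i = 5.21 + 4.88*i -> [5.21, 10.09, 14.97, 19.85, 24.73]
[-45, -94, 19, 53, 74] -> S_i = Random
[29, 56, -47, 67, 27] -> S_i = Random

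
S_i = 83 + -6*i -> [83, 77, 71, 65, 59]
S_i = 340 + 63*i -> [340, 403, 466, 529, 592]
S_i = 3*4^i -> [3, 12, 48, 192, 768]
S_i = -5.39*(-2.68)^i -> [-5.39, 14.45, -38.71, 103.75, -278.05]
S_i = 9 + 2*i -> [9, 11, 13, 15, 17]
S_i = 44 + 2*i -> [44, 46, 48, 50, 52]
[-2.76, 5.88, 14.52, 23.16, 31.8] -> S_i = -2.76 + 8.64*i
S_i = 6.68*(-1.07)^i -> [6.68, -7.15, 7.65, -8.18, 8.76]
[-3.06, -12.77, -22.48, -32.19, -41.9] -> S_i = -3.06 + -9.71*i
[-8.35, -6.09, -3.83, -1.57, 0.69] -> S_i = -8.35 + 2.26*i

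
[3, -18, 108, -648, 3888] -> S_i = 3*-6^i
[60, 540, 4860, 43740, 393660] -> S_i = 60*9^i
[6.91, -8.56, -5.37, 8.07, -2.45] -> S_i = Random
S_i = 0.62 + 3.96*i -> [0.62, 4.58, 8.54, 12.5, 16.46]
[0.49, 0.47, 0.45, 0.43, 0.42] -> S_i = 0.49*0.96^i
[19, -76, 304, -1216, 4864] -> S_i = 19*-4^i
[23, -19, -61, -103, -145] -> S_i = 23 + -42*i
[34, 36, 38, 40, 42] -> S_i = 34 + 2*i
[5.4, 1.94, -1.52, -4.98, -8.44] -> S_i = 5.40 + -3.46*i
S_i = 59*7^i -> [59, 413, 2891, 20237, 141659]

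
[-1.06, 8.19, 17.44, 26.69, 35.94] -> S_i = -1.06 + 9.25*i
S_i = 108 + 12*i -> [108, 120, 132, 144, 156]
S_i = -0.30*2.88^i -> [-0.3, -0.86, -2.49, -7.17, -20.64]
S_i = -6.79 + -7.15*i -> [-6.79, -13.94, -21.09, -28.24, -35.39]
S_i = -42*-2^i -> [-42, 84, -168, 336, -672]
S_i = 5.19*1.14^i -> [5.19, 5.92, 6.74, 7.69, 8.77]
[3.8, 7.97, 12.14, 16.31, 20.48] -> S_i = 3.80 + 4.17*i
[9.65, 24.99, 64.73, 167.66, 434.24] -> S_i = 9.65*2.59^i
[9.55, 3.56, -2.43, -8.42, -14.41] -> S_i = 9.55 + -5.99*i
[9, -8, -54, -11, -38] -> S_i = Random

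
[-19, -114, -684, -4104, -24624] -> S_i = -19*6^i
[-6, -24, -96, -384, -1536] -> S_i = -6*4^i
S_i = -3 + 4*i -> [-3, 1, 5, 9, 13]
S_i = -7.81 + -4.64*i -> [-7.81, -12.45, -17.09, -21.73, -26.37]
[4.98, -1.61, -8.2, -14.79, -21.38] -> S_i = 4.98 + -6.59*i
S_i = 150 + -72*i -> [150, 78, 6, -66, -138]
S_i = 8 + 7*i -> [8, 15, 22, 29, 36]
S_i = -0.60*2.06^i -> [-0.6, -1.24, -2.55, -5.25, -10.8]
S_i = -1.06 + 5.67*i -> [-1.06, 4.61, 10.28, 15.95, 21.62]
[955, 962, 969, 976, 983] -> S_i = 955 + 7*i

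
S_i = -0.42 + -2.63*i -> [-0.42, -3.05, -5.68, -8.31, -10.94]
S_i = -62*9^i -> [-62, -558, -5022, -45198, -406782]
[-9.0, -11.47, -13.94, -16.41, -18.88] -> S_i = -9.00 + -2.47*i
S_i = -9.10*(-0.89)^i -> [-9.1, 8.1, -7.21, 6.42, -5.71]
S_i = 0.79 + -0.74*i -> [0.79, 0.05, -0.69, -1.43, -2.17]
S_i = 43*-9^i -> [43, -387, 3483, -31347, 282123]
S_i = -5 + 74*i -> [-5, 69, 143, 217, 291]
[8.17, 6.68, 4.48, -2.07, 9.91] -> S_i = Random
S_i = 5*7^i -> [5, 35, 245, 1715, 12005]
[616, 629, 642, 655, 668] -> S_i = 616 + 13*i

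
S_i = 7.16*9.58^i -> [7.16, 68.59, 657.12, 6295.2, 60308.02]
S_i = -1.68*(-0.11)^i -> [-1.68, 0.18, -0.02, 0.0, -0.0]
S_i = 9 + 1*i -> [9, 10, 11, 12, 13]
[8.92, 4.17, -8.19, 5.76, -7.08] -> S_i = Random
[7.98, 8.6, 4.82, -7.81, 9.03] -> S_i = Random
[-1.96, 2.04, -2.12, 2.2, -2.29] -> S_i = -1.96*(-1.04)^i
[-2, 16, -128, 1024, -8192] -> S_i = -2*-8^i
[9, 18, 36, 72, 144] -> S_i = 9*2^i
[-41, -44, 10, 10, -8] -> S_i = Random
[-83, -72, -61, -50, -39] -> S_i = -83 + 11*i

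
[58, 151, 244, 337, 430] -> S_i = 58 + 93*i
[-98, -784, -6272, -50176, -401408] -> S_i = -98*8^i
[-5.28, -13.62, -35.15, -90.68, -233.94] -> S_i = -5.28*2.58^i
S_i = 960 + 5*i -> [960, 965, 970, 975, 980]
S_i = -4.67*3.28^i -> [-4.67, -15.32, -50.24, -164.79, -540.52]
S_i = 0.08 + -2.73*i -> [0.08, -2.65, -5.38, -8.11, -10.84]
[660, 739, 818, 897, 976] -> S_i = 660 + 79*i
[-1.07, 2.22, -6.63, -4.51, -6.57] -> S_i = Random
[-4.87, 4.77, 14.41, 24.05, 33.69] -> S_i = -4.87 + 9.64*i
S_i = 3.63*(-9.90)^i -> [3.63, -35.94, 355.78, -3522.19, 34869.64]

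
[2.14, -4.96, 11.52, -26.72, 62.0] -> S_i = 2.14*(-2.32)^i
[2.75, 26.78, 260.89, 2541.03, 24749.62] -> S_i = 2.75*9.74^i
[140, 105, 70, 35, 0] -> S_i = 140 + -35*i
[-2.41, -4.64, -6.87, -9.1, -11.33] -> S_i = -2.41 + -2.23*i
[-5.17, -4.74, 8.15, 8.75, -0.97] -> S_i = Random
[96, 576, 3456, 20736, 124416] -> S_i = 96*6^i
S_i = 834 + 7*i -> [834, 841, 848, 855, 862]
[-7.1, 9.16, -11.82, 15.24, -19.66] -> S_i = -7.10*(-1.29)^i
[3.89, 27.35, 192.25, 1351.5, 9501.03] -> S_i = 3.89*7.03^i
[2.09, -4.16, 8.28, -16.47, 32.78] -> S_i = 2.09*(-1.99)^i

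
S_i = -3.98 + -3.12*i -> [-3.98, -7.1, -10.22, -13.34, -16.46]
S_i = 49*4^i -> [49, 196, 784, 3136, 12544]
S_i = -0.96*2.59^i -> [-0.96, -2.49, -6.44, -16.68, -43.2]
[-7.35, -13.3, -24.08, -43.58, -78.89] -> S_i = -7.35*1.81^i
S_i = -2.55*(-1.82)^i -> [-2.55, 4.64, -8.45, 15.37, -27.98]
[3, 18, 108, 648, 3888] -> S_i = 3*6^i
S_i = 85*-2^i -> [85, -170, 340, -680, 1360]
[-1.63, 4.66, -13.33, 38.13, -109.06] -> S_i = -1.63*(-2.86)^i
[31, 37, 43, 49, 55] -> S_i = 31 + 6*i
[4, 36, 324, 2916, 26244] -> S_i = 4*9^i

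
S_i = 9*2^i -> [9, 18, 36, 72, 144]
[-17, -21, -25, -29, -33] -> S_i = -17 + -4*i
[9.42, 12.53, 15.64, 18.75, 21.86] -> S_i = 9.42 + 3.11*i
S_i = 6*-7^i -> [6, -42, 294, -2058, 14406]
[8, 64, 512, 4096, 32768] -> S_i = 8*8^i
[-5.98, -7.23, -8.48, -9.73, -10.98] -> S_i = -5.98 + -1.25*i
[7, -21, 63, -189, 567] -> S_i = 7*-3^i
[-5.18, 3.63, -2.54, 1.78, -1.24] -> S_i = -5.18*(-0.70)^i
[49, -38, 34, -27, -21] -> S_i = Random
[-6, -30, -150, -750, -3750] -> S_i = -6*5^i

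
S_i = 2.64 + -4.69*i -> [2.64, -2.05, -6.74, -11.43, -16.12]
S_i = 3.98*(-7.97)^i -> [3.98, -31.72, 252.81, -2014.92, 16058.92]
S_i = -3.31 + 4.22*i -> [-3.31, 0.91, 5.13, 9.35, 13.57]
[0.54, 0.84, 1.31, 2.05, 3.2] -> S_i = 0.54*1.56^i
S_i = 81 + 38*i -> [81, 119, 157, 195, 233]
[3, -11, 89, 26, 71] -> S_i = Random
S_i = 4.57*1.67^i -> [4.57, 7.63, 12.75, 21.28, 35.55]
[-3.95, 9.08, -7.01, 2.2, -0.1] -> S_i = Random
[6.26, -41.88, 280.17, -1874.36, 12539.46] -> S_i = 6.26*(-6.69)^i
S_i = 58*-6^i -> [58, -348, 2088, -12528, 75168]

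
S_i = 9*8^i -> [9, 72, 576, 4608, 36864]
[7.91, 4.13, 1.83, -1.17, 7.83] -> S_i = Random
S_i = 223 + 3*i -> [223, 226, 229, 232, 235]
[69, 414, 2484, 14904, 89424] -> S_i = 69*6^i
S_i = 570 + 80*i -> [570, 650, 730, 810, 890]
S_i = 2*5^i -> [2, 10, 50, 250, 1250]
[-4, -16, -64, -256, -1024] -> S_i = -4*4^i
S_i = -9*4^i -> [-9, -36, -144, -576, -2304]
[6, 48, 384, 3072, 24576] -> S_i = 6*8^i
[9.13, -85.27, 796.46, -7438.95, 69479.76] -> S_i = 9.13*(-9.34)^i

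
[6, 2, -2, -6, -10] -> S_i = 6 + -4*i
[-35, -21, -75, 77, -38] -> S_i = Random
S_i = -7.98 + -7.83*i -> [-7.98, -15.81, -23.64, -31.47, -39.3]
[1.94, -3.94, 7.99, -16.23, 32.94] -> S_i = 1.94*(-2.03)^i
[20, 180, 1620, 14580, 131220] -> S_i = 20*9^i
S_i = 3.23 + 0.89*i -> [3.23, 4.12, 5.01, 5.9, 6.79]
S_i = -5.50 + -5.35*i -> [-5.5, -10.85, -16.2, -21.55, -26.9]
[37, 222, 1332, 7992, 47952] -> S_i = 37*6^i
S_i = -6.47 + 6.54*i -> [-6.47, 0.07, 6.61, 13.15, 19.69]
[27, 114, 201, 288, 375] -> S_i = 27 + 87*i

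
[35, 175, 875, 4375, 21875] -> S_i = 35*5^i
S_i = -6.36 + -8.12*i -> [-6.36, -14.48, -22.6, -30.72, -38.84]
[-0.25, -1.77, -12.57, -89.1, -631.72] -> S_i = -0.25*7.09^i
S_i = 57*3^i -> [57, 171, 513, 1539, 4617]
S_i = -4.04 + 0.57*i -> [-4.04, -3.47, -2.9, -2.33, -1.76]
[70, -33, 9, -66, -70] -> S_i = Random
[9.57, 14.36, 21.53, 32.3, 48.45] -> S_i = 9.57*1.50^i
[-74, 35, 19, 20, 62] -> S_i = Random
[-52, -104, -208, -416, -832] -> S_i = -52*2^i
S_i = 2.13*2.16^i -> [2.13, 4.6, 9.94, 21.47, 46.37]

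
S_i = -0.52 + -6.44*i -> [-0.52, -6.96, -13.4, -19.84, -26.28]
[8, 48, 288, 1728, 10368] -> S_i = 8*6^i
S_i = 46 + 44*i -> [46, 90, 134, 178, 222]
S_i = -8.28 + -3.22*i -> [-8.28, -11.5, -14.72, -17.94, -21.16]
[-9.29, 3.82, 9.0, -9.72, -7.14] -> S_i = Random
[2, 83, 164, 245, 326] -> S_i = 2 + 81*i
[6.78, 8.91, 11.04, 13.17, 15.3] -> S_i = 6.78 + 2.13*i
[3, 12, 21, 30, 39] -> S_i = 3 + 9*i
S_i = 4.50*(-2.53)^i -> [4.5, -11.38, 28.8, -72.87, 184.37]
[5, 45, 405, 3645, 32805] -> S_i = 5*9^i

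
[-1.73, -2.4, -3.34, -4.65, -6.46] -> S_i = -1.73*1.39^i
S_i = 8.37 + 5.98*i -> [8.37, 14.35, 20.33, 26.31, 32.29]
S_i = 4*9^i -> [4, 36, 324, 2916, 26244]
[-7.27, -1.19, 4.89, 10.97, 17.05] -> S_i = -7.27 + 6.08*i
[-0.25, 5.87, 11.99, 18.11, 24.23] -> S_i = -0.25 + 6.12*i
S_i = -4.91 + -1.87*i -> [-4.91, -6.78, -8.65, -10.52, -12.39]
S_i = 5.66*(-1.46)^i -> [5.66, -8.26, 12.06, -17.61, 25.72]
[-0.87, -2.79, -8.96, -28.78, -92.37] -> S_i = -0.87*3.21^i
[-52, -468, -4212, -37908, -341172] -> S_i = -52*9^i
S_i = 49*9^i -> [49, 441, 3969, 35721, 321489]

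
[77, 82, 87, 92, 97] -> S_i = 77 + 5*i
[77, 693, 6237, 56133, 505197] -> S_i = 77*9^i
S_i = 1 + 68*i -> [1, 69, 137, 205, 273]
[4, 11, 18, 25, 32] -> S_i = 4 + 7*i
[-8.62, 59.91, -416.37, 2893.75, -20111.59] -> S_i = -8.62*(-6.95)^i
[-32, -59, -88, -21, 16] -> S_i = Random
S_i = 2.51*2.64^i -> [2.51, 6.63, 17.49, 46.18, 121.92]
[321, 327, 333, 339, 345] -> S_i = 321 + 6*i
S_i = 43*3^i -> [43, 129, 387, 1161, 3483]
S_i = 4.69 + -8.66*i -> [4.69, -3.97, -12.63, -21.29, -29.95]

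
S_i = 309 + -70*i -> [309, 239, 169, 99, 29]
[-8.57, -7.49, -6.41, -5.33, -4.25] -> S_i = -8.57 + 1.08*i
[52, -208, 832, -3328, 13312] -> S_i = 52*-4^i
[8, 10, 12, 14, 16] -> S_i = 8 + 2*i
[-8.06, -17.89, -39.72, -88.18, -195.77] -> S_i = -8.06*2.22^i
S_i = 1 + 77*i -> [1, 78, 155, 232, 309]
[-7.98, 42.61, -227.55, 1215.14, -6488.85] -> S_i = -7.98*(-5.34)^i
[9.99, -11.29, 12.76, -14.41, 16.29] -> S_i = 9.99*(-1.13)^i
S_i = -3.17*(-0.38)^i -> [-3.17, 1.2, -0.46, 0.17, -0.07]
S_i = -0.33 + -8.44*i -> [-0.33, -8.77, -17.21, -25.65, -34.09]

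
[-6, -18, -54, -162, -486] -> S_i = -6*3^i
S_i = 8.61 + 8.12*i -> [8.61, 16.73, 24.85, 32.97, 41.09]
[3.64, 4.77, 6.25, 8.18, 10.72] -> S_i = 3.64*1.31^i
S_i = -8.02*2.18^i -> [-8.02, -17.48, -38.11, -83.09, -181.13]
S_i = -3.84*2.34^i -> [-3.84, -8.99, -21.03, -49.2, -115.13]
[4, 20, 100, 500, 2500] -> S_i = 4*5^i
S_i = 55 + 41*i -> [55, 96, 137, 178, 219]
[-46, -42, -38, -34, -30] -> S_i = -46 + 4*i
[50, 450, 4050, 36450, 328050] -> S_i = 50*9^i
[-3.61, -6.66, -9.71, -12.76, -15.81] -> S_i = -3.61 + -3.05*i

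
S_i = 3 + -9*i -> [3, -6, -15, -24, -33]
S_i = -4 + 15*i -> [-4, 11, 26, 41, 56]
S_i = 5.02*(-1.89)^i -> [5.02, -9.49, 17.93, -33.89, 64.05]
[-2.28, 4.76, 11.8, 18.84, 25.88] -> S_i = -2.28 + 7.04*i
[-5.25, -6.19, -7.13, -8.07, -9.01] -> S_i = -5.25 + -0.94*i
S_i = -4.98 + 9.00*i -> [-4.98, 4.02, 13.02, 22.02, 31.02]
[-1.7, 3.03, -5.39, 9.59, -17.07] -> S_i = -1.70*(-1.78)^i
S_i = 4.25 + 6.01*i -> [4.25, 10.26, 16.27, 22.28, 28.29]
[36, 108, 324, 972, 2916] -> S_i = 36*3^i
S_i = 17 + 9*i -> [17, 26, 35, 44, 53]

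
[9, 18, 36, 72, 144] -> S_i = 9*2^i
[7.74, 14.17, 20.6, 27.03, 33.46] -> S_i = 7.74 + 6.43*i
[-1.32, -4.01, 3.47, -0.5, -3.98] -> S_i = Random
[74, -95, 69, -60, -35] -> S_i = Random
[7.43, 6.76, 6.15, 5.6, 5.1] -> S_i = 7.43*0.91^i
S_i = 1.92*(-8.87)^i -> [1.92, -17.03, 151.06, -1339.9, 11884.9]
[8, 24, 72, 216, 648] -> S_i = 8*3^i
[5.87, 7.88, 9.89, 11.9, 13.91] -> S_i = 5.87 + 2.01*i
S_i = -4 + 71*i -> [-4, 67, 138, 209, 280]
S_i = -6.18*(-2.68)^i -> [-6.18, 16.56, -44.39, 118.96, -318.81]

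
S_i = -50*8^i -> [-50, -400, -3200, -25600, -204800]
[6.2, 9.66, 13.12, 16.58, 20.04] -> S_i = 6.20 + 3.46*i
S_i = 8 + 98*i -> [8, 106, 204, 302, 400]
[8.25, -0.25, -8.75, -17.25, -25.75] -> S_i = 8.25 + -8.50*i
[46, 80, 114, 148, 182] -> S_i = 46 + 34*i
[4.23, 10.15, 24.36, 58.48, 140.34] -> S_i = 4.23*2.40^i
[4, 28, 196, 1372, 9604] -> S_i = 4*7^i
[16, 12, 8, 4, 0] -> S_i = 16 + -4*i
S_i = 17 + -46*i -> [17, -29, -75, -121, -167]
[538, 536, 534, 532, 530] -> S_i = 538 + -2*i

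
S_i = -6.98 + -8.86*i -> [-6.98, -15.84, -24.7, -33.56, -42.42]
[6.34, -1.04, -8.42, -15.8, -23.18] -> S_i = 6.34 + -7.38*i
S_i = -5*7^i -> [-5, -35, -245, -1715, -12005]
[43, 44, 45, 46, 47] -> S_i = 43 + 1*i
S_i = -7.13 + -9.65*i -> [-7.13, -16.78, -26.43, -36.08, -45.73]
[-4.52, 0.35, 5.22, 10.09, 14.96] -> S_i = -4.52 + 4.87*i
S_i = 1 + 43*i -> [1, 44, 87, 130, 173]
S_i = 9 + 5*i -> [9, 14, 19, 24, 29]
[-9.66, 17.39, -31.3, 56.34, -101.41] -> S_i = -9.66*(-1.80)^i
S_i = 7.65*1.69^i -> [7.65, 12.93, 21.85, 36.93, 62.4]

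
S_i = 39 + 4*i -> [39, 43, 47, 51, 55]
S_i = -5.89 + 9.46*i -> [-5.89, 3.57, 13.03, 22.49, 31.95]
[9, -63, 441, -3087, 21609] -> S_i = 9*-7^i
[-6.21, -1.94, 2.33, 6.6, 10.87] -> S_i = -6.21 + 4.27*i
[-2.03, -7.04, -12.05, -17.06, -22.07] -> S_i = -2.03 + -5.01*i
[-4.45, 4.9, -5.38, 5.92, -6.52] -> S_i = -4.45*(-1.10)^i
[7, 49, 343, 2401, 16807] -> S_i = 7*7^i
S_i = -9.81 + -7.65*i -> [-9.81, -17.46, -25.11, -32.76, -40.41]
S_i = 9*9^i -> [9, 81, 729, 6561, 59049]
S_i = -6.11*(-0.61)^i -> [-6.11, 3.73, -2.27, 1.39, -0.85]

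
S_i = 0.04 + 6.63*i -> [0.04, 6.67, 13.3, 19.93, 26.56]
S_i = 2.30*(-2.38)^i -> [2.3, -5.47, 13.03, -31.01, 73.8]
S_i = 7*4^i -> [7, 28, 112, 448, 1792]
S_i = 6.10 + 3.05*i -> [6.1, 9.15, 12.2, 15.25, 18.3]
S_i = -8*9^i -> [-8, -72, -648, -5832, -52488]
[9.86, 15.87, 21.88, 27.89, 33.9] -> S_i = 9.86 + 6.01*i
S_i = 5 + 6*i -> [5, 11, 17, 23, 29]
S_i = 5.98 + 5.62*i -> [5.98, 11.6, 17.22, 22.84, 28.46]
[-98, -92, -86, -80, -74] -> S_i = -98 + 6*i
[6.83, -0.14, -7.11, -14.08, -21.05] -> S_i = 6.83 + -6.97*i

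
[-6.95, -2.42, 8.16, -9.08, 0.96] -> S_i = Random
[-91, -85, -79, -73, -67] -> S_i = -91 + 6*i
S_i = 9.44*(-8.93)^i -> [9.44, -84.3, 752.79, -6722.43, 60031.31]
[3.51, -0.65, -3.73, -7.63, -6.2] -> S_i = Random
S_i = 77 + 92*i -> [77, 169, 261, 353, 445]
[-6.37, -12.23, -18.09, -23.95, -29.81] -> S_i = -6.37 + -5.86*i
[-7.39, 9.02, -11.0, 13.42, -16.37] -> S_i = -7.39*(-1.22)^i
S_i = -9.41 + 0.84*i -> [-9.41, -8.57, -7.73, -6.89, -6.05]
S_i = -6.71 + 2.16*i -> [-6.71, -4.55, -2.39, -0.23, 1.93]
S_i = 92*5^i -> [92, 460, 2300, 11500, 57500]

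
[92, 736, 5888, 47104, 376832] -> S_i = 92*8^i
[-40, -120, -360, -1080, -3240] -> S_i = -40*3^i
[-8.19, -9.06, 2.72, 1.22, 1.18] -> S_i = Random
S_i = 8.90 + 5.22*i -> [8.9, 14.12, 19.34, 24.56, 29.78]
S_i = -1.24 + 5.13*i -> [-1.24, 3.89, 9.02, 14.15, 19.28]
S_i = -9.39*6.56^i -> [-9.39, -61.6, -404.09, -2650.8, -17389.25]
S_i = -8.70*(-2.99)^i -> [-8.7, 26.01, -77.78, 232.56, -695.35]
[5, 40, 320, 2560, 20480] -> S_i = 5*8^i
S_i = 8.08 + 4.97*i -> [8.08, 13.05, 18.02, 22.99, 27.96]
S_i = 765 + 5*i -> [765, 770, 775, 780, 785]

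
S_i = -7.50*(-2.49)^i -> [-7.5, 18.68, -46.5, 115.79, -288.31]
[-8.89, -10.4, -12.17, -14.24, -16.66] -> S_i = -8.89*1.17^i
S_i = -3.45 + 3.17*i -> [-3.45, -0.28, 2.89, 6.06, 9.23]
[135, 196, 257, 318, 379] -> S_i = 135 + 61*i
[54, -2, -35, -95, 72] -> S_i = Random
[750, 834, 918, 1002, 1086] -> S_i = 750 + 84*i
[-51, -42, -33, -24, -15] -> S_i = -51 + 9*i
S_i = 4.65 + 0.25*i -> [4.65, 4.9, 5.15, 5.4, 5.65]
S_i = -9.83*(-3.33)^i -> [-9.83, 32.73, -109.0, 362.98, -1208.73]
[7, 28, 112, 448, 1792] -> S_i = 7*4^i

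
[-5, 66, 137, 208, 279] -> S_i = -5 + 71*i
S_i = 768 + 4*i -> [768, 772, 776, 780, 784]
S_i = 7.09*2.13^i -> [7.09, 15.1, 32.17, 68.51, 145.94]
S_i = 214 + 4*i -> [214, 218, 222, 226, 230]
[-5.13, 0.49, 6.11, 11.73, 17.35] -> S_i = -5.13 + 5.62*i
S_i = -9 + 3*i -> [-9, -6, -3, 0, 3]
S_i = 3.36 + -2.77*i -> [3.36, 0.59, -2.18, -4.95, -7.72]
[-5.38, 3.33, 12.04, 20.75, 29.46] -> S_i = -5.38 + 8.71*i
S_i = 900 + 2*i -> [900, 902, 904, 906, 908]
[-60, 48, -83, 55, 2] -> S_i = Random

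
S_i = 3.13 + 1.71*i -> [3.13, 4.84, 6.55, 8.26, 9.97]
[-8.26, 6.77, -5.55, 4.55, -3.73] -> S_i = -8.26*(-0.82)^i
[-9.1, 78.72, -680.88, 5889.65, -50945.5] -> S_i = -9.10*(-8.65)^i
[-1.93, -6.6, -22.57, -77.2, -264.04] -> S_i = -1.93*3.42^i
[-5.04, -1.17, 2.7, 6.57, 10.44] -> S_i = -5.04 + 3.87*i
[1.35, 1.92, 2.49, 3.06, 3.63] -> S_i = 1.35 + 0.57*i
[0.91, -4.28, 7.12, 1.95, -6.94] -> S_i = Random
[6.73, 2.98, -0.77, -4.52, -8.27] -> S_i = 6.73 + -3.75*i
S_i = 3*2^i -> [3, 6, 12, 24, 48]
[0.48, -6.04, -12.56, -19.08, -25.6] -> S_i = 0.48 + -6.52*i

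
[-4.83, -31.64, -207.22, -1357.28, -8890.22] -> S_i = -4.83*6.55^i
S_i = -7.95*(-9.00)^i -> [-7.95, 71.55, -643.95, 5795.55, -52159.95]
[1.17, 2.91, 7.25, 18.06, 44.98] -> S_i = 1.17*2.49^i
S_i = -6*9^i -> [-6, -54, -486, -4374, -39366]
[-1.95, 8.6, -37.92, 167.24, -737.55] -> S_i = -1.95*(-4.41)^i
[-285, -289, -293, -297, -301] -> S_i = -285 + -4*i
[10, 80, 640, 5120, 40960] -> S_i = 10*8^i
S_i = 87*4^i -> [87, 348, 1392, 5568, 22272]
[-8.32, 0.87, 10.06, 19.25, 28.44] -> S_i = -8.32 + 9.19*i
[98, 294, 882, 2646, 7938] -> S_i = 98*3^i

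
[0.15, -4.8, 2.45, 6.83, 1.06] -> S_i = Random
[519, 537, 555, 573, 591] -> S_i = 519 + 18*i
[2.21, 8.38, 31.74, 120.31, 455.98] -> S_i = 2.21*3.79^i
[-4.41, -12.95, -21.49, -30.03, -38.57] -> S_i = -4.41 + -8.54*i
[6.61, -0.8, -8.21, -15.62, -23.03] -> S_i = 6.61 + -7.41*i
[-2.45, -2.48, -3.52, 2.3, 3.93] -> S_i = Random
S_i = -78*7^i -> [-78, -546, -3822, -26754, -187278]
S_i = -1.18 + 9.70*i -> [-1.18, 8.52, 18.22, 27.92, 37.62]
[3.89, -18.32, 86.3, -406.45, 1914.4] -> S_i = 3.89*(-4.71)^i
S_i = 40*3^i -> [40, 120, 360, 1080, 3240]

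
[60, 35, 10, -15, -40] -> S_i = 60 + -25*i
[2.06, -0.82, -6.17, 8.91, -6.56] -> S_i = Random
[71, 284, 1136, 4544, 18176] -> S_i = 71*4^i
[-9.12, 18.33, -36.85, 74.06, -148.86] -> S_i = -9.12*(-2.01)^i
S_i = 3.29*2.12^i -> [3.29, 6.97, 14.79, 31.35, 66.46]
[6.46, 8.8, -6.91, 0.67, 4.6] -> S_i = Random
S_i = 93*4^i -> [93, 372, 1488, 5952, 23808]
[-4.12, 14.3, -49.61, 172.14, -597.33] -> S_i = -4.12*(-3.47)^i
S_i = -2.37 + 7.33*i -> [-2.37, 4.96, 12.29, 19.62, 26.95]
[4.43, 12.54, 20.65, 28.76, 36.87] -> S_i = 4.43 + 8.11*i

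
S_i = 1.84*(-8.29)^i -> [1.84, -15.25, 126.45, -1048.29, 8690.32]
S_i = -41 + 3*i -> [-41, -38, -35, -32, -29]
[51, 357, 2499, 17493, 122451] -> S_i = 51*7^i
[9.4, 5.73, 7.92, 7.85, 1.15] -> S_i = Random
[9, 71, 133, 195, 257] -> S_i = 9 + 62*i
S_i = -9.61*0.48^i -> [-9.61, -4.61, -2.21, -1.06, -0.51]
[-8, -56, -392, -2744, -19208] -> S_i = -8*7^i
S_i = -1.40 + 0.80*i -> [-1.4, -0.6, 0.2, 1.0, 1.8]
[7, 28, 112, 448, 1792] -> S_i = 7*4^i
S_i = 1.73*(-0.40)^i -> [1.73, -0.69, 0.28, -0.11, 0.04]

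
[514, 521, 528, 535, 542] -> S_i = 514 + 7*i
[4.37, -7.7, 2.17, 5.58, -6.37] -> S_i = Random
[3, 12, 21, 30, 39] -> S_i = 3 + 9*i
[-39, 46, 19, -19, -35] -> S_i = Random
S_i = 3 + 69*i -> [3, 72, 141, 210, 279]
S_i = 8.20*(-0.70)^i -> [8.2, -5.74, 4.02, -2.81, 1.97]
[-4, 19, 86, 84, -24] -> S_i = Random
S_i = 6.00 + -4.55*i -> [6.0, 1.45, -3.1, -7.65, -12.2]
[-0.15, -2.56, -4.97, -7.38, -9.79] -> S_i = -0.15 + -2.41*i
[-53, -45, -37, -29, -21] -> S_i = -53 + 8*i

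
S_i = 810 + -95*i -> [810, 715, 620, 525, 430]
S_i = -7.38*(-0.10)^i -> [-7.38, 0.74, -0.07, 0.01, -0.0]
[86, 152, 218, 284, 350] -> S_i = 86 + 66*i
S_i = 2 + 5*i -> [2, 7, 12, 17, 22]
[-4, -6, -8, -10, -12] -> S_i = -4 + -2*i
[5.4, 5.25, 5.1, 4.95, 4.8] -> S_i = 5.40 + -0.15*i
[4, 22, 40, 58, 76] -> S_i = 4 + 18*i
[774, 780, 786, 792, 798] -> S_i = 774 + 6*i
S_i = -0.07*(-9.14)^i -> [-0.07, 0.64, -5.85, 53.45, -488.52]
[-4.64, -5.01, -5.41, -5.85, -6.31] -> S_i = -4.64*1.08^i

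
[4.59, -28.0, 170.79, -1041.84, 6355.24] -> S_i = 4.59*(-6.10)^i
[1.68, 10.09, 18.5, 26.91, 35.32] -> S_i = 1.68 + 8.41*i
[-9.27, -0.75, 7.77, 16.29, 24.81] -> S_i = -9.27 + 8.52*i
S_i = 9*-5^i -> [9, -45, 225, -1125, 5625]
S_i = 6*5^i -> [6, 30, 150, 750, 3750]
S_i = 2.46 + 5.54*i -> [2.46, 8.0, 13.54, 19.08, 24.62]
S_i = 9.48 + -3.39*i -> [9.48, 6.09, 2.7, -0.69, -4.08]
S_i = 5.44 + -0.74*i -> [5.44, 4.7, 3.96, 3.22, 2.48]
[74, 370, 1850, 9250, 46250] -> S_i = 74*5^i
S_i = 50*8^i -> [50, 400, 3200, 25600, 204800]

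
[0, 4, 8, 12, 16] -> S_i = 0 + 4*i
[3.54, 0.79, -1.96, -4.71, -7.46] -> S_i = 3.54 + -2.75*i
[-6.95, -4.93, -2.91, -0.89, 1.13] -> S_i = -6.95 + 2.02*i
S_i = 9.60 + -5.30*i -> [9.6, 4.3, -1.0, -6.3, -11.6]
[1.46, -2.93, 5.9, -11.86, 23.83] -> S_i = 1.46*(-2.01)^i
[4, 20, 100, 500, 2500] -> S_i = 4*5^i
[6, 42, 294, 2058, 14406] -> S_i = 6*7^i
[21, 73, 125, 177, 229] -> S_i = 21 + 52*i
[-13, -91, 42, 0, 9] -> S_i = Random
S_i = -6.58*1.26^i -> [-6.58, -8.29, -10.45, -13.16, -16.58]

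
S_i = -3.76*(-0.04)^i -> [-3.76, 0.15, -0.01, 0.0, -0.0]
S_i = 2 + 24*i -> [2, 26, 50, 74, 98]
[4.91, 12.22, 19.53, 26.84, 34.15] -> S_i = 4.91 + 7.31*i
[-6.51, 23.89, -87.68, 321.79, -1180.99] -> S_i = -6.51*(-3.67)^i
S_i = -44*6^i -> [-44, -264, -1584, -9504, -57024]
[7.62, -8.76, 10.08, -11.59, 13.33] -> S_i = 7.62*(-1.15)^i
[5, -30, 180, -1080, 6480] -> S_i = 5*-6^i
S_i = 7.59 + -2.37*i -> [7.59, 5.22, 2.85, 0.48, -1.89]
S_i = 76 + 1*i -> [76, 77, 78, 79, 80]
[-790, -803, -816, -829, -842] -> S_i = -790 + -13*i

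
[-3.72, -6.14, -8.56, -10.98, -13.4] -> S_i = -3.72 + -2.42*i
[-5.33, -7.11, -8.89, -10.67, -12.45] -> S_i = -5.33 + -1.78*i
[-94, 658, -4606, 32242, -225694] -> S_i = -94*-7^i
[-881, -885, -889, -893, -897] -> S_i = -881 + -4*i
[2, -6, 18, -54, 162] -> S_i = 2*-3^i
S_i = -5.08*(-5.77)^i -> [-5.08, 29.31, -169.13, 975.87, -5630.76]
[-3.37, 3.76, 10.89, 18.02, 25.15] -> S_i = -3.37 + 7.13*i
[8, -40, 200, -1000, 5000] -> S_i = 8*-5^i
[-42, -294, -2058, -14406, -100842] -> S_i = -42*7^i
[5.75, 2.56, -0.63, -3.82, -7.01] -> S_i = 5.75 + -3.19*i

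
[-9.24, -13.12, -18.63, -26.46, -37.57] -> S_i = -9.24*1.42^i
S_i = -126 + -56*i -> [-126, -182, -238, -294, -350]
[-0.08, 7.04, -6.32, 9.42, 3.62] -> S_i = Random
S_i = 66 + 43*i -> [66, 109, 152, 195, 238]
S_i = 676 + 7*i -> [676, 683, 690, 697, 704]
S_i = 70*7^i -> [70, 490, 3430, 24010, 168070]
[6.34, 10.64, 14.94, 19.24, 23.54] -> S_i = 6.34 + 4.30*i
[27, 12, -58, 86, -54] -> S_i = Random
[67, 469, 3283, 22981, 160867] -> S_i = 67*7^i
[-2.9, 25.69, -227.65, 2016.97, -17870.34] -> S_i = -2.90*(-8.86)^i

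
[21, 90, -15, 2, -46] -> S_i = Random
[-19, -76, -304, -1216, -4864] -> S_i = -19*4^i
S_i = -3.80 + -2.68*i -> [-3.8, -6.48, -9.16, -11.84, -14.52]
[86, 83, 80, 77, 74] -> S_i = 86 + -3*i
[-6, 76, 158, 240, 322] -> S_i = -6 + 82*i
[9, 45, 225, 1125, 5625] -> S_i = 9*5^i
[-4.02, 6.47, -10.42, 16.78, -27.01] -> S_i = -4.02*(-1.61)^i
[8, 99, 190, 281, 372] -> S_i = 8 + 91*i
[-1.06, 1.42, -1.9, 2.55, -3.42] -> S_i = -1.06*(-1.34)^i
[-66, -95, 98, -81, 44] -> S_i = Random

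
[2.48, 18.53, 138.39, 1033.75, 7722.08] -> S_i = 2.48*7.47^i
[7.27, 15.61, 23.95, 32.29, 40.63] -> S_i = 7.27 + 8.34*i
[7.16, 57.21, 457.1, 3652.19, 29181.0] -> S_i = 7.16*7.99^i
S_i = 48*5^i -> [48, 240, 1200, 6000, 30000]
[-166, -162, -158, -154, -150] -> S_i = -166 + 4*i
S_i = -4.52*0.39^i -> [-4.52, -1.76, -0.69, -0.27, -0.1]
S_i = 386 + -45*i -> [386, 341, 296, 251, 206]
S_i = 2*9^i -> [2, 18, 162, 1458, 13122]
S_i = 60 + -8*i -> [60, 52, 44, 36, 28]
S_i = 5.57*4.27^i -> [5.57, 23.78, 101.56, 433.65, 1851.68]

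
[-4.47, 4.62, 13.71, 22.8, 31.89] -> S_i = -4.47 + 9.09*i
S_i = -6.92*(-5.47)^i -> [-6.92, 37.85, -207.05, 1132.58, -6195.2]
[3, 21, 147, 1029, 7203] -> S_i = 3*7^i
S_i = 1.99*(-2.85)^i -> [1.99, -5.67, 16.16, -46.07, 131.29]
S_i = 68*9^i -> [68, 612, 5508, 49572, 446148]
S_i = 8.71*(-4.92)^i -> [8.71, -42.85, 210.84, -1037.32, 5103.62]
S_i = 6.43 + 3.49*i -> [6.43, 9.92, 13.41, 16.9, 20.39]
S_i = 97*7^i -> [97, 679, 4753, 33271, 232897]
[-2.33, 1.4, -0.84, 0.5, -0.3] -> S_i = -2.33*(-0.60)^i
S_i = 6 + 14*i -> [6, 20, 34, 48, 62]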